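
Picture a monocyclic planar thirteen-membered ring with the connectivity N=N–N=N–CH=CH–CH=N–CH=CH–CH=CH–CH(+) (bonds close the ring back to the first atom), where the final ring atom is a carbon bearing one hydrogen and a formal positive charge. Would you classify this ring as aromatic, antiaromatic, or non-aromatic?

Antiaromatic

All ring atoms are sp² and supply a p orbital to the ring (every atom in a ring double bond is sp² and brings one electron to the p orbital; the doubly-bonded nitrogens are pyridine-type — their lone pairs lie in the ring plane, leaving one electron in the p orbital; the carbocation has an empty p orbital); the conjugation is uninterrupted.
Tallying contributions gives 6 × 2 = 12 from the double-bond units + 0 from the CH(+) atom = 12.
12 is a 4n count (n = 3), so the planar conjugated ring is antiaromatic.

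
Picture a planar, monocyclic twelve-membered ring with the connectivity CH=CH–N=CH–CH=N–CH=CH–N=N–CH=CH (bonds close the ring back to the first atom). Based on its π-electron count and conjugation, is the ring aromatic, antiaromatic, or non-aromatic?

All ring atoms are sp² and supply a p orbital to the ring (the double-bond atoms are sp², each contributing one p electron; each =N– nitrogen is pyridine-type (lone pair in the sp² plane, one electron in the p orbital)); the conjugation is uninterrupted.
π-electron count: 6 × 2 = 12 from the 6 double-bond units.
12 = 4(3); a planar, fully conjugated 4n system is antiaromatic.

Antiaromatic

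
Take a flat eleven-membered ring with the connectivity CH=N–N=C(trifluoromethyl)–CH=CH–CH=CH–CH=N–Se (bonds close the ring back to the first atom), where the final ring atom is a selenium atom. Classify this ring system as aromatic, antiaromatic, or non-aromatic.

The p orbitals form a continuous loop: every atom in a ring double bond is sp² and brings one electron to the p orbital; each sp² =N– keeps its lone pair in-plane and puts one electron into the π system; the selenium donates one lone pair from its p orbital. The ring is fully conjugated.
Adding the contributions, 5 × 2 = 10 from the double-bond units + 2 from the Se atom = 12.
12 is a 4n count (n = 3), so the planar conjugated ring is antiaromatic.

Antiaromatic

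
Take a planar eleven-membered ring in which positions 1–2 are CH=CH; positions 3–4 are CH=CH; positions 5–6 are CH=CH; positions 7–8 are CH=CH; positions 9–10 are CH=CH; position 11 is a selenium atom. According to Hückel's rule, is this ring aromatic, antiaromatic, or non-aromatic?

Antiaromatic

Check conjugation: every atom in a ring double bond is sp² and brings one electron to the p orbital; the selenium donates one lone pair from its p orbital — every position has a p orbital, so the cyclic π system is continuous.
Tallying contributions gives 5 × 2 = 10 from the double-bond units + 2 from the Se atom = 12.
With 12 = 4·3 π electrons, Hückel's rule classifies the planar ring as antiaromatic.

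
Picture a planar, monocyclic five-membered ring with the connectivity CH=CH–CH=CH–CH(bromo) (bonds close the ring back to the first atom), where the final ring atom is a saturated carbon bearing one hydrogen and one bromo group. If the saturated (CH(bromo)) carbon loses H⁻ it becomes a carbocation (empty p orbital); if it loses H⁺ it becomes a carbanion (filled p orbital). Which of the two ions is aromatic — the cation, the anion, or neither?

The anion

In either ion the ring is fully conjugated: every atom, including the new sp² carbon, supplies a p orbital.
Cation: 2 × 2 + 0 = 4 π electrons → 4(1), antiaromatic.
Anion: 2 × 2 + 2 = 6 π electrons → 4(1)+2, aromatic.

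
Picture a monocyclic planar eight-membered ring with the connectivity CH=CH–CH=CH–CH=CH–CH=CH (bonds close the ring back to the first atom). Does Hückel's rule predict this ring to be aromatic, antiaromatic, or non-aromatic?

All ring atoms are sp² and supply a p orbital to the ring (every atom in a ring double bond is sp² and brings one electron to the p orbital); the conjugation is uninterrupted.
Counting π electrons: 4 × 2 = 8 from the 4 double-bond units.
8 = 4(2); a planar, fully conjugated 4n system is antiaromatic.
(The species described is cyclooctatetraene.)

Antiaromatic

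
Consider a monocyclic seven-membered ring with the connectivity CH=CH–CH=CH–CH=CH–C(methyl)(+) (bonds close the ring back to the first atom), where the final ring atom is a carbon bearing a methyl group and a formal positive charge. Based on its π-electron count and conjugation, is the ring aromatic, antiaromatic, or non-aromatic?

Check conjugation: every atom in a ring double bond is sp² and brings one electron to the p orbital; the carbocation has an empty p orbital — every position has a p orbital, so the cyclic π system is continuous.
Tallying contributions gives 3 × 2 = 6 from the double-bond units + 0 from the C(methyl)(+) atom = 6.
That gives a 4n+2 count (6, n = 1).

Aromatic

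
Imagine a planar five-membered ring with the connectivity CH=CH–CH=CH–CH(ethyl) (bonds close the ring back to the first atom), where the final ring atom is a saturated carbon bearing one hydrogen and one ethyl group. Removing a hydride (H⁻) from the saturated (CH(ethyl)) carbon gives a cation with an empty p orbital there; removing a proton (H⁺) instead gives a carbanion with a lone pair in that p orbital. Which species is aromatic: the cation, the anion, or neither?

The anion

Once that carbon is sp², every ring atom has a p orbital and both ions are fully conjugated.
Cation: 2 × 2 + 0 = 4 π electrons → 4(1), antiaromatic.
Anion: 2 × 2 + 2 = 6 π electrons → 4(1)+2, aromatic.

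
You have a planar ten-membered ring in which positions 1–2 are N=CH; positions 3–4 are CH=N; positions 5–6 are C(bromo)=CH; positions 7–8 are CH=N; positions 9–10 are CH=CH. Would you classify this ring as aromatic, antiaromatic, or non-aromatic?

The p orbitals form a continuous loop: each doubly-bonded ring atom is sp² with one p-orbital electron; the doubly-bonded nitrogens are pyridine-type — their lone pairs lie in the ring plane, leaving one electron in the p orbital. The ring is fully conjugated.
Tallying contributions gives 5 × 2 = 10 from the 5 double-bond units.
That gives a 4n+2 count (10, n = 2).

Aromatic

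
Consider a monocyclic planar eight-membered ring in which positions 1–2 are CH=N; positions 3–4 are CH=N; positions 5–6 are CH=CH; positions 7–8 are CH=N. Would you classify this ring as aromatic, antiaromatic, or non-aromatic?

Antiaromatic

The p orbitals form a continuous loop: the double-bond atoms are sp², each contributing one p electron; the doubly-bonded nitrogens are pyridine-type — their lone pairs lie in the ring plane, leaving one electron in the p orbital. The ring is fully conjugated.
Adding the contributions, 4 × 2 = 8 from the 4 double-bond units.
A 4n π count (8, n = 2) in a planar conjugated ring means antiaromatic.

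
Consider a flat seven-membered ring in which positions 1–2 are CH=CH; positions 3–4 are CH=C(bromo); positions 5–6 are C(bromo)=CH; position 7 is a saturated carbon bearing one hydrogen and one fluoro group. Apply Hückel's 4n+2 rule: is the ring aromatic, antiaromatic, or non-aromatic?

At the CH(fluoro) position, that saturated carbon is sp³ and has no p orbital in the ring π system; the ring's p-orbital overlap is broken there.
Broken conjugation rules out both aromaticity and antiaromaticity.

Non-aromatic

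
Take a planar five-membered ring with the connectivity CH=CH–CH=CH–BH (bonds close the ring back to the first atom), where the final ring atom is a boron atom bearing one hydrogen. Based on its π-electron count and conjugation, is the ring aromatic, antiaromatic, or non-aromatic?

Every ring atom contributes a p orbital perpendicular to the ring (every atom in a ring double bond is sp² and brings one electron to the p orbital; the boron has an empty p orbital), so the π system is cyclic and fully conjugated.
π-electron count: 2 × 2 = 4 from the double-bond units + 0 from the BH atom = 4.
With 4 = 4·1 π electrons, Hückel's rule classifies the planar ring as antiaromatic.
(This ring is borole.)

Antiaromatic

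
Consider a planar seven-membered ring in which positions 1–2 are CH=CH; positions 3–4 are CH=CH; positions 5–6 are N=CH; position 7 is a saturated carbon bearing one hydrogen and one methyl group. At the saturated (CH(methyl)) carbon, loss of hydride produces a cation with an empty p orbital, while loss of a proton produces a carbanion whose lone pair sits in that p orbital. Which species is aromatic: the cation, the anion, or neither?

The cation

Both ions have a continuous loop of p orbitals — each ring atom is sp².
Cation: 3 × 2 + 0 = 6 π electrons → 4(1)+2, aromatic.
Anion: 3 × 2 + 2 = 8 π electrons → 4(2), antiaromatic.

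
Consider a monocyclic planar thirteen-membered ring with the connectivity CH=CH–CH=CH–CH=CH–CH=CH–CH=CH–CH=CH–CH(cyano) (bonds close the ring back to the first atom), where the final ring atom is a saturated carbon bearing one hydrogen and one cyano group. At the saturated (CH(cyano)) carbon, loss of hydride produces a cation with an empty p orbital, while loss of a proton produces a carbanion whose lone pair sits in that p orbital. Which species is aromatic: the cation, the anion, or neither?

Both ions have a continuous loop of p orbitals — each ring atom is sp².
Cation: 6 × 2 + 0 = 12 π electrons → 4(3), antiaromatic.
Anion: 6 × 2 + 2 = 14 π electrons → 4(3)+2, aromatic.

The anion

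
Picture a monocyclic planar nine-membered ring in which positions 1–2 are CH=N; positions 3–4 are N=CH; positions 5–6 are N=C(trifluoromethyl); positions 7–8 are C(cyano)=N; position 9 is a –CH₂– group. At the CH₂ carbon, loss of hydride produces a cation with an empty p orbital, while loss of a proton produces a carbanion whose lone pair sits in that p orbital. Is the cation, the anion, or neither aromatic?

The anion

In both ions every ring atom is sp² and contributes a p orbital, so both rings are fully conjugated.
Cation: 4 × 2 + 0 = 8 π electrons → 4(2), antiaromatic.
Anion: 4 × 2 + 2 = 10 π electrons → 4(2)+2, aromatic.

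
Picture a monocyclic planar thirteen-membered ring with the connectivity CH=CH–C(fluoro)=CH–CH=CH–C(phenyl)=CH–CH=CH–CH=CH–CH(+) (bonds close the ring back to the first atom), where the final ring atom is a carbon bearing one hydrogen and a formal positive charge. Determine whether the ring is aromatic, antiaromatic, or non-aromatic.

Antiaromatic

Every ring atom contributes a p orbital perpendicular to the ring (every atom in a ring double bond is sp² and brings one electron to the p orbital; the carbocation has an empty p orbital), so the π system is cyclic and fully conjugated.
Counting π electrons: 6 × 2 = 12 from the double-bond units + 0 from the CH(+) atom = 12.
A 4n π count (12, n = 3) in a planar conjugated ring means antiaromatic.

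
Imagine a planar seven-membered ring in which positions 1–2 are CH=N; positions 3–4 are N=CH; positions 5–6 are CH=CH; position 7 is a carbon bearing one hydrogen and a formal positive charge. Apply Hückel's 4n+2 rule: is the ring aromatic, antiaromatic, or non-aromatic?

Check conjugation: the double-bond atoms are sp², each contributing one p electron; each =N– nitrogen is pyridine-type (lone pair in the sp² plane, one electron in the p orbital); the carbocation has an empty p orbital — every position has a p orbital, so the cyclic π system is continuous.
π-electron count: 3 × 2 = 6 from the double-bond units + 0 from the CH(+) atom = 6.
6 = 4(1) + 2, which satisfies Hückel's 4n+2 rule.

Aromatic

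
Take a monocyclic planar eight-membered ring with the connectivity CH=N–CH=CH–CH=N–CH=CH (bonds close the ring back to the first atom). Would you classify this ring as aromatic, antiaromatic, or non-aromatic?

Antiaromatic

All ring atoms are sp² and supply a p orbital to the ring (each doubly-bonded ring atom is sp² with one p-orbital electron; each sp² =N– keeps its lone pair in-plane and puts one electron into the π system); the conjugation is uninterrupted.
Tallying contributions gives 4 × 2 = 8 from the 4 double-bond units.
8 is a 4n count (n = 2), so the planar conjugated ring is antiaromatic.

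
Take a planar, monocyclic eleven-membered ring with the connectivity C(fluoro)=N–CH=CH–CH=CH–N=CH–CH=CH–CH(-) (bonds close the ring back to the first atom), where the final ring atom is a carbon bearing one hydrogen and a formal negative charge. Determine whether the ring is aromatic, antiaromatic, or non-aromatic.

Antiaromatic

Every ring atom contributes a p orbital perpendicular to the ring (every atom in a ring double bond is sp² and brings one electron to the p orbital; each sp² =N– keeps its lone pair in-plane and puts one electron into the π system; the carbanion's lone pair occupies the p orbital), so the π system is cyclic and fully conjugated.
Counting π electrons: 5 × 2 = 10 from the double-bond units + 2 from the CH(-) atom = 12.
12 is a 4n count (n = 3), so the planar conjugated ring is antiaromatic.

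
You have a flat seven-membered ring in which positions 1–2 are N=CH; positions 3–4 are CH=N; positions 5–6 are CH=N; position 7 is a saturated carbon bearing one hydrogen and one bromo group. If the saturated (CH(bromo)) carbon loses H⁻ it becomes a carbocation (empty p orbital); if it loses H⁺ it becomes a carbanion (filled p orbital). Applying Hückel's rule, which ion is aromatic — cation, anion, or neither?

Both ions have a continuous loop of p orbitals — each ring atom is sp².
Cation: 3 × 2 + 0 = 6 π electrons → 4(1)+2, aromatic.
Anion: 3 × 2 + 2 = 8 π electrons → 4(2), antiaromatic.

The cation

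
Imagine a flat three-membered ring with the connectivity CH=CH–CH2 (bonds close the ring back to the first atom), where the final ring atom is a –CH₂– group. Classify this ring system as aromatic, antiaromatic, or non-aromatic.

Because the tetrahedral CH₂ carbon is sp³ and has no p orbital in the ring π system at the CH2 position, the π system cannot extend all the way around the ring.
Hückel's rule only applies to fully conjugated rings, so this one is simply non-aromatic.

Non-aromatic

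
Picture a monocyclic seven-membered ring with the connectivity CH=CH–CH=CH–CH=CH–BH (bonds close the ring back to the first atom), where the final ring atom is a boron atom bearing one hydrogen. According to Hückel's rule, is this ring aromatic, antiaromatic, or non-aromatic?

Aromatic

Check conjugation: each doubly-bonded ring atom is sp² with one p-orbital electron; the boron has an empty p orbital — every position has a p orbital, so the cyclic π system is continuous.
Counting π electrons: 3 × 2 = 6 from the double-bond units + 0 from the BH atom = 6.
Since 6 = 4·1 + 2, the ring meets the 4n+2 criterion.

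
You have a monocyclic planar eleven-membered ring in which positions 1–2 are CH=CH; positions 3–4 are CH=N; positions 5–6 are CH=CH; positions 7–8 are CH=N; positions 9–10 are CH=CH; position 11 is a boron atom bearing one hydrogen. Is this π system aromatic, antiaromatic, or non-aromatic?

Check conjugation: every atom in a ring double bond is sp² and brings one electron to the p orbital; the doubly-bonded nitrogens are pyridine-type — their lone pairs lie in the ring plane, leaving one electron in the p orbital; the boron has an empty p orbital — every position has a p orbital, so the cyclic π system is continuous.
Adding the contributions, 5 × 2 = 10 from the double-bond units + 0 from the BH atom = 10.
10 = 4(2) + 2, which satisfies Hückel's 4n+2 rule.

Aromatic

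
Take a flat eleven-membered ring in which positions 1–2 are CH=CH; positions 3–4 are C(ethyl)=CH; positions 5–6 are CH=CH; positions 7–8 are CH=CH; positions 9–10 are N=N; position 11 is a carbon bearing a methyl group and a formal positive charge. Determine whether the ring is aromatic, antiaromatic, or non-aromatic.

Aromatic

Every ring atom contributes a p orbital perpendicular to the ring (the double-bond atoms are sp², each contributing one p electron; each sp² =N– keeps its lone pair in-plane and puts one electron into the π system; the carbocation has an empty p orbital), so the π system is cyclic and fully conjugated.
Adding the contributions, 5 × 2 = 10 from the double-bond units + 0 from the C(methyl)(+) atom = 10.
With 10 π electrons (n = 2), the Hückel 4n+2 condition holds.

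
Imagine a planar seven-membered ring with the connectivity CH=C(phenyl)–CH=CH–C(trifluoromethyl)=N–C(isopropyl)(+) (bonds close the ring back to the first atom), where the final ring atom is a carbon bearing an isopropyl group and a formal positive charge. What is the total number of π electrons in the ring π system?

6

Check conjugation: every atom in a ring double bond is sp² and brings one electron to the p orbital; the doubly-bonded nitrogens are pyridine-type — their lone pairs lie in the ring plane, leaving one electron in the p orbital; the carbocation has an empty p orbital — every position has a p orbital, so the cyclic π system is continuous.
Tallying contributions gives 3 × 2 = 6 from the double-bond units + 0 from the C(isopropyl)(+) atom = 6.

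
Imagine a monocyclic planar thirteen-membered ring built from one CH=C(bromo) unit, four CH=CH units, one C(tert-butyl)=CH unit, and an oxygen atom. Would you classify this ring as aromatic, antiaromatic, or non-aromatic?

The p orbitals form a continuous loop: the double-bond atoms are sp², each contributing one p electron; the oxygen donates one lone pair from its p orbital. The ring is fully conjugated.
Adding the contributions, 6 × 2 = 12 from the double-bond units + 2 from the O atom = 14.
14 = 4(3) + 2, which satisfies Hückel's 4n+2 rule.

Aromatic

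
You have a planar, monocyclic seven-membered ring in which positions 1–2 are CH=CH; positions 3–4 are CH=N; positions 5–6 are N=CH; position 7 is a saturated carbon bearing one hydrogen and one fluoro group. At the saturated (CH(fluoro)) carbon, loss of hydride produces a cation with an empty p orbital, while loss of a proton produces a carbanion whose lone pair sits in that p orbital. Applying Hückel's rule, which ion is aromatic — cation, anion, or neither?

In both ions every ring atom is sp² and contributes a p orbital, so both rings are fully conjugated.
Cation: 3 × 2 + 0 = 6 π electrons → 4(1)+2, aromatic.
Anion: 3 × 2 + 2 = 8 π electrons → 4(2), antiaromatic.

The cation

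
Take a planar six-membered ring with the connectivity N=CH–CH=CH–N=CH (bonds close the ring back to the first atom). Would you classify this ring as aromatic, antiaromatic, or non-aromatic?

Aromatic

The p orbitals form a continuous loop: each doubly-bonded ring atom is sp² with one p-orbital electron; each sp² =N– keeps its lone pair in-plane and puts one electron into the π system. The ring is fully conjugated.
Adding the contributions, 3 × 2 = 6 from the 3 double-bond units.
That gives a 4n+2 count (6, n = 1).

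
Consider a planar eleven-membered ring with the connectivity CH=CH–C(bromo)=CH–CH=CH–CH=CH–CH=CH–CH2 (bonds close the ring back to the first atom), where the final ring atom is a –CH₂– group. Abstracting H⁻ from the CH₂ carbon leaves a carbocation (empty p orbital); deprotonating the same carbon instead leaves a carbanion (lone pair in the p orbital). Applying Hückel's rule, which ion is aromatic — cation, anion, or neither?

The cation

In both ions every ring atom is sp² and contributes a p orbital, so both rings are fully conjugated.
Cation: 5 × 2 + 0 = 10 π electrons → 4(2)+2, aromatic.
Anion: 5 × 2 + 2 = 12 π electrons → 4(3), antiaromatic.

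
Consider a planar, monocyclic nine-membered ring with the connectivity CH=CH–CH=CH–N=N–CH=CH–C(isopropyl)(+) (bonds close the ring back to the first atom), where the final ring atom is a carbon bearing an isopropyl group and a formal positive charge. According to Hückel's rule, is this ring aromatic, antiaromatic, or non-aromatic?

Antiaromatic

The p orbitals form a continuous loop: each doubly-bonded ring atom is sp² with one p-orbital electron; each sp² =N– keeps its lone pair in-plane and puts one electron into the π system; the carbocation has an empty p orbital. The ring is fully conjugated.
Adding the contributions, 4 × 2 = 8 from the double-bond units + 0 from the C(isopropyl)(+) atom = 8.
8 is a 4n count (n = 2), so the planar conjugated ring is antiaromatic.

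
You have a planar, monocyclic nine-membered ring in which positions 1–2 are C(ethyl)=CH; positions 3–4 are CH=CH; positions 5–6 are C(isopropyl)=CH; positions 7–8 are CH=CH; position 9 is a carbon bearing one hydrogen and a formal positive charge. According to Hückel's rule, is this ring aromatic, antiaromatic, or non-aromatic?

Antiaromatic

All ring atoms are sp² and supply a p orbital to the ring (the double-bond atoms are sp², each contributing one p electron; the carbocation has an empty p orbital); the conjugation is uninterrupted.
π-electron count: 4 × 2 = 8 from the double-bond units + 0 from the CH(+) atom = 8.
With 8 = 4·2 π electrons, Hückel's rule classifies the planar ring as antiaromatic.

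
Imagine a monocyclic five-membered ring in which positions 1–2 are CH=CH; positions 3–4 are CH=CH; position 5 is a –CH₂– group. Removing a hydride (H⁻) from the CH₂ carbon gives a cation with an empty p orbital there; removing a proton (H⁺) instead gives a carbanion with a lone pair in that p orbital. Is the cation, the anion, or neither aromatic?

The anion

In either ion the ring is fully conjugated: every atom, including the new sp² carbon, supplies a p orbital.
Cation: 2 × 2 + 0 = 4 π electrons → 4(1), antiaromatic.
Anion: 2 × 2 + 2 = 6 π electrons → 4(1)+2, aromatic.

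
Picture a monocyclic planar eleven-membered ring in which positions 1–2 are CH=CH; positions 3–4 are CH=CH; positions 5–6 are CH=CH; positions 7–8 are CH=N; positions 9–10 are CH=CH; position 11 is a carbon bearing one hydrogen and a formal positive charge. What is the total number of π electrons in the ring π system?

Every ring atom contributes a p orbital perpendicular to the ring (each doubly-bonded ring atom is sp² with one p-orbital electron; each sp² =N– keeps its lone pair in-plane and puts one electron into the π system; the carbocation has an empty p orbital), so the π system is cyclic and fully conjugated.
π-electron count: 5 × 2 = 10 from the double-bond units + 0 from the CH(+) atom = 10.

10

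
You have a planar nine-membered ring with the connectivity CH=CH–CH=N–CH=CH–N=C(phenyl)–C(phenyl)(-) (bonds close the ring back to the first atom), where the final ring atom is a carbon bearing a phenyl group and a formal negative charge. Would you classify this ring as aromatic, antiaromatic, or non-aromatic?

All ring atoms are sp² and supply a p orbital to the ring (the double-bond atoms are sp², each contributing one p electron; each =N– nitrogen is pyridine-type (lone pair in the sp² plane, one electron in the p orbital); the carbanion's lone pair occupies the p orbital); the conjugation is uninterrupted.
Adding the contributions, 4 × 2 = 8 from the double-bond units + 2 from the C(phenyl)(-) atom = 10.
10 = 4(2) + 2, which satisfies Hückel's 4n+2 rule.

Aromatic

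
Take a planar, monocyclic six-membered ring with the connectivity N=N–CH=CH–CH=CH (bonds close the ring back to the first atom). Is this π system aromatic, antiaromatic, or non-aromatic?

Aromatic

Check conjugation: the double-bond atoms are sp², each contributing one p electron; each sp² =N– keeps its lone pair in-plane and puts one electron into the π system — every position has a p orbital, so the cyclic π system is continuous.
Counting π electrons: 3 × 2 = 6 from the 3 double-bond units.
That gives a 4n+2 count (6, n = 1).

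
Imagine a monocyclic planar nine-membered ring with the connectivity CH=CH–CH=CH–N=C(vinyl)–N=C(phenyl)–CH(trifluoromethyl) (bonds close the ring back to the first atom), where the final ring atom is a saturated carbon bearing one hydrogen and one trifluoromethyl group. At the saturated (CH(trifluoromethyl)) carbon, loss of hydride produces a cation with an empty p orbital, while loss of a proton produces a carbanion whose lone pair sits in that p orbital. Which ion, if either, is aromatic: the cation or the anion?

Both ions have a continuous loop of p orbitals — each ring atom is sp².
Cation: 4 × 2 + 0 = 8 π electrons → 4(2), antiaromatic.
Anion: 4 × 2 + 2 = 10 π electrons → 4(2)+2, aromatic.

The anion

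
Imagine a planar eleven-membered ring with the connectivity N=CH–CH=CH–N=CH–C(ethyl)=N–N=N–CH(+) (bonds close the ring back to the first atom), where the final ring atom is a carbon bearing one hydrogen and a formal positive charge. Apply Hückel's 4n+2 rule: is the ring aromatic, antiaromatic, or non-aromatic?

Aromatic

All ring atoms are sp² and supply a p orbital to the ring (every atom in a ring double bond is sp² and brings one electron to the p orbital; the doubly-bonded nitrogens are pyridine-type — their lone pairs lie in the ring plane, leaving one electron in the p orbital; the carbocation has an empty p orbital); the conjugation is uninterrupted.
Tallying contributions gives 5 × 2 = 10 from the double-bond units + 0 from the CH(+) atom = 10.
10 = 4(2) + 2, which satisfies Hückel's 4n+2 rule.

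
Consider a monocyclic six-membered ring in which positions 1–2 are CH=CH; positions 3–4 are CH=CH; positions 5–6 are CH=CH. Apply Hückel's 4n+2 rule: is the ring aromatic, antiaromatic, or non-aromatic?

Aromatic

Check conjugation: the double-bond atoms are sp², each contributing one p electron — every position has a p orbital, so the cyclic π system is continuous.
Tallying contributions gives 3 × 2 = 6 from the 3 double-bond units.
Since 6 = 4·1 + 2, the ring meets the 4n+2 criterion.
(The species described is benzene.)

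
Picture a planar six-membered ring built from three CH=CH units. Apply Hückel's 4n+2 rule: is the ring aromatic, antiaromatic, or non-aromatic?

The p orbitals form a continuous loop: every atom in a ring double bond is sp² and brings one electron to the p orbital. The ring is fully conjugated.
π-electron count: 3 × 2 = 6 from the 3 double-bond units.
With 6 π electrons (n = 1), the Hückel 4n+2 condition holds.
(This ring is benzene.)

Aromatic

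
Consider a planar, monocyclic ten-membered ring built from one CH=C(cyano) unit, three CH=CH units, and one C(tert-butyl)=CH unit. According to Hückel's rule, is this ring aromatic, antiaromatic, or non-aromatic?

Every ring atom contributes a p orbital perpendicular to the ring (each doubly-bonded ring atom is sp² with one p-orbital electron), so the π system is cyclic and fully conjugated.
Tallying contributions gives 5 × 2 = 10 from the 5 double-bond units.
10 = 4(2) + 2, which satisfies Hückel's 4n+2 rule.

Aromatic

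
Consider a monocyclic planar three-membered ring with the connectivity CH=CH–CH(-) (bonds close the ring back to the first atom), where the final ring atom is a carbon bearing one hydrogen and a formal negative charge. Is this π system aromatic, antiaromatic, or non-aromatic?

Antiaromatic

All ring atoms are sp² and supply a p orbital to the ring (the double-bond atoms are sp², each contributing one p electron; the carbanion's lone pair occupies the p orbital); the conjugation is uninterrupted.
Counting π electrons: 1 × 2 = 2 from the double-bond unit + 2 from the CH(-) atom = 4.
With 4 = 4·1 π electrons, Hückel's rule classifies the planar ring as antiaromatic.
This is the cyclopropenyl anion.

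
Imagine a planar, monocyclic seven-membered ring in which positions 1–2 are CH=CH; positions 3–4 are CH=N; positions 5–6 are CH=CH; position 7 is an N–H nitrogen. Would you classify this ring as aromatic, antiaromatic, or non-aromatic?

The p orbitals form a continuous loop: the double-bond atoms are sp², each contributing one p electron; each =N– nitrogen is pyridine-type (lone pair in the sp² plane, one electron in the p orbital); the pyrrole-type nitrogen donates its lone pair from the p orbital. The ring is fully conjugated.
π-electron count: 3 × 2 = 6 from the double-bond units + 2 from the NH atom = 8.
8 = 4(2); a planar, fully conjugated 4n system is antiaromatic.

Antiaromatic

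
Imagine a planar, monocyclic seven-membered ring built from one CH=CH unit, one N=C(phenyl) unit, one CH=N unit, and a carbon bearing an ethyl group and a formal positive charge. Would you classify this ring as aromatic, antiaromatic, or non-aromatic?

Aromatic

All ring atoms are sp² and supply a p orbital to the ring (each doubly-bonded ring atom is sp² with one p-orbital electron; each sp² =N– keeps its lone pair in-plane and puts one electron into the π system; the carbocation has an empty p orbital); the conjugation is uninterrupted.
Tallying contributions gives 3 × 2 = 6 from the double-bond units + 0 from the C(ethyl)(+) atom = 6.
That gives a 4n+2 count (6, n = 1).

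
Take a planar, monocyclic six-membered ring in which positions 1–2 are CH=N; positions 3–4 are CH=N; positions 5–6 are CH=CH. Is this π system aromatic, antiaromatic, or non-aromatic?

All ring atoms are sp² and supply a p orbital to the ring (each doubly-bonded ring atom is sp² with one p-orbital electron; the doubly-bonded nitrogens are pyridine-type — their lone pairs lie in the ring plane, leaving one electron in the p orbital); the conjugation is uninterrupted.
Adding the contributions, 3 × 2 = 6 from the 3 double-bond units.
Since 6 = 4·1 + 2, the ring meets the 4n+2 criterion.

Aromatic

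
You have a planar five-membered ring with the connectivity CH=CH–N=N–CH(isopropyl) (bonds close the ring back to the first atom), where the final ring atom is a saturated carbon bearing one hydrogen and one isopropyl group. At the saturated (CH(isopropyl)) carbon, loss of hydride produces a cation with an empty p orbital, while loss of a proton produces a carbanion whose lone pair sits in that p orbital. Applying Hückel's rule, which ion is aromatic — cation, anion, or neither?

In either ion the ring is fully conjugated: every atom, including the new sp² carbon, supplies a p orbital.
Cation: 2 × 2 + 0 = 4 π electrons → 4(1), antiaromatic.
Anion: 2 × 2 + 2 = 6 π electrons → 4(1)+2, aromatic.

The anion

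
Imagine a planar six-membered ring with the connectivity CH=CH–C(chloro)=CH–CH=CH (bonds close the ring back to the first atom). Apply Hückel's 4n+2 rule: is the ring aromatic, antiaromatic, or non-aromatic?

Every ring atom contributes a p orbital perpendicular to the ring (each doubly-bonded ring atom is sp² with one p-orbital electron), so the π system is cyclic and fully conjugated.
Tallying contributions gives 3 × 2 = 6 from the 3 double-bond units.
Since 6 = 4·1 + 2, the ring meets the 4n+2 criterion.

Aromatic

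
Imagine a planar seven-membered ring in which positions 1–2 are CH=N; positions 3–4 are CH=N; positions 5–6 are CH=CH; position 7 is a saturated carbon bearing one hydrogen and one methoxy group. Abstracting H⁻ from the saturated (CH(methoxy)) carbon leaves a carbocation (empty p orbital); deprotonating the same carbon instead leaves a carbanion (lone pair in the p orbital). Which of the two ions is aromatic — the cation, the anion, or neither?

Once that carbon is sp², every ring atom has a p orbital and both ions are fully conjugated.
Cation: 3 × 2 + 0 = 6 π electrons → 4(1)+2, aromatic.
Anion: 3 × 2 + 2 = 8 π electrons → 4(2), antiaromatic.

The cation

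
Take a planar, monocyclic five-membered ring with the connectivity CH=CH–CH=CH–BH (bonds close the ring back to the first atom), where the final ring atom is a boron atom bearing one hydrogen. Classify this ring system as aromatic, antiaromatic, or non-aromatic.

Antiaromatic

Check conjugation: the double-bond atoms are sp², each contributing one p electron; the boron has an empty p orbital — every position has a p orbital, so the cyclic π system is continuous.
Counting π electrons: 2 × 2 = 4 from the double-bond units + 0 from the BH atom = 4.
A 4n π count (4, n = 1) in a planar conjugated ring means antiaromatic.
This is borole.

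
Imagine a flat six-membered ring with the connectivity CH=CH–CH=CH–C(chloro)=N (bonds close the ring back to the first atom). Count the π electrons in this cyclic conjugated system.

Every ring atom contributes a p orbital perpendicular to the ring (every atom in a ring double bond is sp² and brings one electron to the p orbital; the doubly-bonded nitrogens are pyridine-type — their lone pairs lie in the ring plane, leaving one electron in the p orbital), so the π system is cyclic and fully conjugated.
π-electron count: 3 × 2 = 6 from the 3 double-bond units.

6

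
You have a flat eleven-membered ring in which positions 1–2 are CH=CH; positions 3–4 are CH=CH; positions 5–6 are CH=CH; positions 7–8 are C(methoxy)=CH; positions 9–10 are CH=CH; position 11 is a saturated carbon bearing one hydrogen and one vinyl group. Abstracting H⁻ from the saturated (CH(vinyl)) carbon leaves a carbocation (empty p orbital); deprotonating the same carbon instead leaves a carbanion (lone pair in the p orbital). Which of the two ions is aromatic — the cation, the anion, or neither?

The cation

In either ion the ring is fully conjugated: every atom, including the new sp² carbon, supplies a p orbital.
Cation: 5 × 2 + 0 = 10 π electrons → 4(2)+2, aromatic.
Anion: 5 × 2 + 2 = 12 π electrons → 4(3), antiaromatic.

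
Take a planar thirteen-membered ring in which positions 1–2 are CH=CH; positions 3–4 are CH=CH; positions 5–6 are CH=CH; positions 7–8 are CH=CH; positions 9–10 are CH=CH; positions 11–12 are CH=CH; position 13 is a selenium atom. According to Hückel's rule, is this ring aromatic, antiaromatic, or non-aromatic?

Aromatic

All ring atoms are sp² and supply a p orbital to the ring (every atom in a ring double bond is sp² and brings one electron to the p orbital; the selenium donates one lone pair from its p orbital); the conjugation is uninterrupted.
Tallying contributions gives 6 × 2 = 12 from the double-bond units + 2 from the Se atom = 14.
That gives a 4n+2 count (14, n = 3).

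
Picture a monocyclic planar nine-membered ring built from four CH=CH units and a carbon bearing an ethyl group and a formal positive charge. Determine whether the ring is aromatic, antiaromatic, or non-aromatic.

Antiaromatic

Every ring atom contributes a p orbital perpendicular to the ring (each doubly-bonded ring atom is sp² with one p-orbital electron; the carbocation has an empty p orbital), so the π system is cyclic and fully conjugated.
π-electron count: 4 × 2 = 8 from the double-bond units + 0 from the C(ethyl)(+) atom = 8.
A 4n π count (8, n = 2) in a planar conjugated ring means antiaromatic.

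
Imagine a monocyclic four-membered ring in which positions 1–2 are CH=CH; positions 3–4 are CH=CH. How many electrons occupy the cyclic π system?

4

Check conjugation: every atom in a ring double bond is sp² and brings one electron to the p orbital — every position has a p orbital, so the cyclic π system is continuous.
Adding the contributions, 2 × 2 = 4 from the 2 double-bond units.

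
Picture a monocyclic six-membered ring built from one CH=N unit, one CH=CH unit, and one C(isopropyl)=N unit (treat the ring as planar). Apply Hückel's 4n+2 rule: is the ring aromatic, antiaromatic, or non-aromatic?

All ring atoms are sp² and supply a p orbital to the ring (the double-bond atoms are sp², each contributing one p electron; each =N– nitrogen is pyridine-type (lone pair in the sp² plane, one electron in the p orbital)); the conjugation is uninterrupted.
π-electron count: 3 × 2 = 6 from the 3 double-bond units.
6 = 4(1) + 2, which satisfies Hückel's 4n+2 rule.

Aromatic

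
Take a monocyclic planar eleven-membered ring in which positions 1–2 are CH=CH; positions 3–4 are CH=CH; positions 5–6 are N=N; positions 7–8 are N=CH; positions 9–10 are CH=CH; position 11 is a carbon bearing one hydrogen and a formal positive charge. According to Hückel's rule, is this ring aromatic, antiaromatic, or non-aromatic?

Check conjugation: each doubly-bonded ring atom is sp² with one p-orbital electron; each sp² =N– keeps its lone pair in-plane and puts one electron into the π system; the carbocation has an empty p orbital — every position has a p orbital, so the cyclic π system is continuous.
Tallying contributions gives 5 × 2 = 10 from the double-bond units + 0 from the CH(+) atom = 10.
That gives a 4n+2 count (10, n = 2).

Aromatic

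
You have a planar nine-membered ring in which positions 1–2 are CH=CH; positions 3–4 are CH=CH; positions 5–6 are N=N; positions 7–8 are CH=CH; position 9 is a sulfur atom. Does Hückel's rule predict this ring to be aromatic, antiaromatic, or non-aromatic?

Aromatic

All ring atoms are sp² and supply a p orbital to the ring (every atom in a ring double bond is sp² and brings one electron to the p orbital; the doubly-bonded nitrogens are pyridine-type — their lone pairs lie in the ring plane, leaving one electron in the p orbital; the sulfur donates one lone pair from its p orbital); the conjugation is uninterrupted.
Counting π electrons: 4 × 2 = 8 from the double-bond units + 2 from the S atom = 10.
With 10 π electrons (n = 2), the Hückel 4n+2 condition holds.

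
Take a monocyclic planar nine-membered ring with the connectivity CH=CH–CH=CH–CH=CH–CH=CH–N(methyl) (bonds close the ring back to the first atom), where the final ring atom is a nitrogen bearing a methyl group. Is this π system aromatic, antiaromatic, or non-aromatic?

The p orbitals form a continuous loop: the double-bond atoms are sp², each contributing one p electron; the pyrrole-type nitrogen donates its lone pair from the p orbital. The ring is fully conjugated.
π-electron count: 4 × 2 = 8 from the double-bond units + 2 from the N(methyl) atom = 10.
With 10 π electrons (n = 2), the Hückel 4n+2 condition holds.

Aromatic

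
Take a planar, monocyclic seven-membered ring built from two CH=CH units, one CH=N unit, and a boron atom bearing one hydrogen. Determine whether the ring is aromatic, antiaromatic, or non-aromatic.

Aromatic

Every ring atom contributes a p orbital perpendicular to the ring (the double-bond atoms are sp², each contributing one p electron; each =N– nitrogen is pyridine-type (lone pair in the sp² plane, one electron in the p orbital); the boron has an empty p orbital), so the π system is cyclic and fully conjugated.
π-electron count: 3 × 2 = 6 from the double-bond units + 0 from the BH atom = 6.
6 = 4(1) + 2, which satisfies Hückel's 4n+2 rule.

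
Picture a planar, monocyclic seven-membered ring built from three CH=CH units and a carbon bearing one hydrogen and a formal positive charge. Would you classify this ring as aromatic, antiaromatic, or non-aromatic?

The p orbitals form a continuous loop: every atom in a ring double bond is sp² and brings one electron to the p orbital; the carbocation has an empty p orbital. The ring is fully conjugated.
π-electron count: 3 × 2 = 6 from the double-bond units + 0 from the CH(+) atom = 6.
6 = 4(1) + 2, which satisfies Hückel's 4n+2 rule.
(The species described is the tropylium cation.)

Aromatic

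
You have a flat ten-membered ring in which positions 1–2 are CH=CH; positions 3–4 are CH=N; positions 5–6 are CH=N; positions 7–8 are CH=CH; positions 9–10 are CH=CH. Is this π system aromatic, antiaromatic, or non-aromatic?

The p orbitals form a continuous loop: the double-bond atoms are sp², each contributing one p electron; each =N– nitrogen is pyridine-type (lone pair in the sp² plane, one electron in the p orbital). The ring is fully conjugated.
Adding the contributions, 5 × 2 = 10 from the 5 double-bond units.
That gives a 4n+2 count (10, n = 2).

Aromatic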